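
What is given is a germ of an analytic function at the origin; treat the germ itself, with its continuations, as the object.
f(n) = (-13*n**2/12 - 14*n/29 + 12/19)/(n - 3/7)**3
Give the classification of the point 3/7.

The point is a pole of order 3.

The denominator factor n - 3/7 vanishes at 3/7 and appears to the power 3; the numerator there equals 24375/107996, nonzero, and no other factor vanishes.
Hence a pole whose order is the multiplicity, 3.


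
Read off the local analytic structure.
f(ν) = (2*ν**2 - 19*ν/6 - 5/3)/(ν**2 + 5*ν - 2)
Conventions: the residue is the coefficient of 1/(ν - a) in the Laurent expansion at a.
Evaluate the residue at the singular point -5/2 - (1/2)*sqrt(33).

The factor ν**2 + 5*ν - 2 splits as (ν - a)(ν - a') with a = -5/2 - (1/2)*sqrt(33), a' = -5/2 + (1/2)*sqrt(33). At the order-1 pole a set g(ν) = (ν - a)*f(ν) = [2*ν**2 - 19*ν/6 - 5/3] / (ν - a').
Simple pole: residue = g(a) at a = -5/2 - (1/2)*sqrt(33), which is -79/12 - (47/44)*sqrt(33).

The residue is -79/12 - (47/44)*sqrt(33).


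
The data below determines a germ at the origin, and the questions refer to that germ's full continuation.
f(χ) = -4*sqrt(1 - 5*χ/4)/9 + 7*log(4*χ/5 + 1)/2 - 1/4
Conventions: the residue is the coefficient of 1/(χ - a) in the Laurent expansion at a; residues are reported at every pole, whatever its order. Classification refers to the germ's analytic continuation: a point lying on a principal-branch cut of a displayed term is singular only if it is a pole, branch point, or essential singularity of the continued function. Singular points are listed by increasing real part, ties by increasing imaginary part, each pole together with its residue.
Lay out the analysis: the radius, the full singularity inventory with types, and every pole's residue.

Radius of convergence at 0: 4/5.
At -5/4: a logarithmic branch point.
At 4/5: an algebraic (square-root) branch point.

Branch term (7/2)*log(1 - χ/(-5/4)): its argument vanishes at χ = -5/4, a logarithmic branch point, modulus 5/4.
Branch term (-4/9)*sqrt(1 - χ/(4/5)): its argument vanishes at χ = 4/5, a square-root branch point, modulus 4/5.
The radius of convergence is the smallest modulus among the singular points: 4/5.
List the singular points by increasing real part (a conjugate pair: the negative imaginary part first).


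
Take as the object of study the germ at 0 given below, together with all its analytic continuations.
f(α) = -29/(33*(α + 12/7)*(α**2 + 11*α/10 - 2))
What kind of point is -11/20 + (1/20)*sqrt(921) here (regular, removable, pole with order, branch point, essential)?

The point is a pole of order 1.

The denominator factor α**2 + 11*α/10 - 2 vanishes at -11/20 + (1/20)*sqrt(921) and appears to the power 1; the numerator there equals -29/33, nonzero, and no other factor vanishes.
Hence a pole whose order is the multiplicity, 1.


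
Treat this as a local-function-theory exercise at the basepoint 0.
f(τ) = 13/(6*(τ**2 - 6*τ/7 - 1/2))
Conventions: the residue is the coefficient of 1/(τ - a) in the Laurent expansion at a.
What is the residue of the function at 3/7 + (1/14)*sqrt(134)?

The factor τ**2 - 6*τ/7 - 1/2 splits as (τ - a)(τ - a') with a = 3/7 + (1/14)*sqrt(134), a' = 3/7 - (1/14)*sqrt(134). At the order-1 pole a set g(τ) = (τ - a)*f(τ) = [13/6] / (τ - a').
Simple pole: residue = g(a) at a = 3/7 + (1/14)*sqrt(134), which is (91/804)*sqrt(134).

The residue is (91/804)*sqrt(134).


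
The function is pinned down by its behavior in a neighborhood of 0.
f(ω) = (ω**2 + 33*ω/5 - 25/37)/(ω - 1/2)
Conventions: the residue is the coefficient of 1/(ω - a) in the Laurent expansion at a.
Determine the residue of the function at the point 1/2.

The residue is 2127/740.

At the order-1 pole 1/2 set g(ω) = (ω - (1/2))*f(ω) = ω**2 + 33*ω/5 - 25/37.
Simple pole: residue = g(a) at a = 1/2, which is 2127/740.


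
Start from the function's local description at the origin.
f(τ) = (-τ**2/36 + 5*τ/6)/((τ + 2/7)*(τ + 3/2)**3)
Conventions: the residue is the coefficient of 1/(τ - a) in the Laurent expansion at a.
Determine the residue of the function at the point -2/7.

The residue is -5936/44217.

At the order-1 pole -2/7 set g(τ) = (τ - (-2/7))*f(τ) = (-τ**2/36 + 5*τ/6)/(τ + 3/2)**3.
Simple pole: residue = g(a) at a = -2/7, which is -5936/44217.


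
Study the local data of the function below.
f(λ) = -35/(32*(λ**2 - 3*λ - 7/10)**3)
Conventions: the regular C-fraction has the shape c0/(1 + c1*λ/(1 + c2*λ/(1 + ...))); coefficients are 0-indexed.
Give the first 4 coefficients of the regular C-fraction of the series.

The regular C-fraction coefficients are [625/196, 90/7, -83/21, 5449/1743].

Taylor coefficients (expand at 0): a_0 = 625/196, a_1 = -28125/686, a_2 = 1753125/4802, a_3 = -46125000/16807.
c0 = a_0 = 625/196. Peel one level at a time: if S = 1 + c*λ/S' with S'(0) = 1, then c is the λ-coefficient of S and S' = c*λ/(S - 1).
S_1 = c0/f = 1 + (90/7)*λ + (2490/49)*λ^2 + ...; c1 = 90/7.
S_2 = c1*λ/(S_1 - 1) = 1 + (-83/21)*λ + (5449/441)*λ^2 + ...; c2 = -83/21.
S_3 = c2*λ/(S_2 - 1) = 1 + (5449/1743)*λ + ...; c3 = 5449/1743.


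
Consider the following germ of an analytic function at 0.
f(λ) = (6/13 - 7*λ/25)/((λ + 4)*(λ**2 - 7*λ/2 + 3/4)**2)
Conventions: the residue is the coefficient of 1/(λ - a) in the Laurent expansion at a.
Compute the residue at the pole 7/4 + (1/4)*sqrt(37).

The factor λ**2 - 7*λ/2 + 3/4 splits as (λ - a)(λ - a') with a = 7/4 + (1/4)*sqrt(37), a' = 7/4 - (1/4)*sqrt(37). At the order-2 pole a set g(λ) = (λ - a)^2*f(λ) = [(6/13 - 7*λ/25)/(λ + 4)] / (λ - a')^2.
Order-2 pole: residue = g'(a); g'(7/4 + (1/4)*sqrt(37)) = -4112/4916925 + (12224/36385245)*sqrt(37), so the residue is -4112/4916925 + (12224/36385245)*sqrt(37).

The residue is -4112/4916925 + (12224/36385245)*sqrt(37).


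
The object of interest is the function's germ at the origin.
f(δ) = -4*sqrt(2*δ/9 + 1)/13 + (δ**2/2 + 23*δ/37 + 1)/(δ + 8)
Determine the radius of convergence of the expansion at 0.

The radius of convergence is 9/2.

Denominator factor (δ + 8): pole of order 1 at -8, modulus 8.
Branch term (-4/13)*sqrt(1 - δ/(-9/2)): its argument vanishes at δ = -9/2, a square-root branch point, modulus 9/2.
The radius of convergence is the smallest modulus among the singular points: 9/2.


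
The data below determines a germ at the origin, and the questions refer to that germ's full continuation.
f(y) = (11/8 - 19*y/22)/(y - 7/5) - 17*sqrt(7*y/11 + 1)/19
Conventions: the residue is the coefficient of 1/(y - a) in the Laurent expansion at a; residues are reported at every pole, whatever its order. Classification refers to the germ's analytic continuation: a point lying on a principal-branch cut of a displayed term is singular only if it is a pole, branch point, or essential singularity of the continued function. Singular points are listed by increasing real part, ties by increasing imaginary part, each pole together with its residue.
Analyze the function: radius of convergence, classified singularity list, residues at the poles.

Radius of convergence at 0: 7/5.
At -11/7: an algebraic (square-root) branch point.
At 7/5: a pole of order 1; residue 73/440.

Denominator factor (y - 7/5): pole of order 1 at 7/5, modulus 7/5.
Branch term (-17/19)*sqrt(1 - y/(-11/7)): its argument vanishes at y = -11/7, a square-root branch point, modulus 11/7.
The radius of convergence is the smallest modulus among the singular points: 7/5.
The branch term is analytic at 7/5 and contributes nothing to the residue; only the rational part matters.
At the order-1 pole 7/5 set g(y) = (y - (7/5))*(rational part) = 11/8 - 19*y/22.
Simple pole: residue = g(a) at a = 7/5, which is 73/440.
List the singular points by increasing real part (a conjugate pair: the negative imaginary part first).


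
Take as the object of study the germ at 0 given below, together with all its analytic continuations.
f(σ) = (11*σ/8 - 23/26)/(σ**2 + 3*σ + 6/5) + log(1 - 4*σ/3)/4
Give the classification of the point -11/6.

Denominator factors: σ**2 + 3*σ + 6/5 = -169/180 at σ = -11/6 — none vanishes.
Branch term log(1 - σ/(3/4)): argument at -11/6 is 31/9, nonzero, so -11/6 is not its branch point (a point on a principal cut is still regular for the continued germ).
So the germ continues analytically to -11/6.

The point is a regular point.


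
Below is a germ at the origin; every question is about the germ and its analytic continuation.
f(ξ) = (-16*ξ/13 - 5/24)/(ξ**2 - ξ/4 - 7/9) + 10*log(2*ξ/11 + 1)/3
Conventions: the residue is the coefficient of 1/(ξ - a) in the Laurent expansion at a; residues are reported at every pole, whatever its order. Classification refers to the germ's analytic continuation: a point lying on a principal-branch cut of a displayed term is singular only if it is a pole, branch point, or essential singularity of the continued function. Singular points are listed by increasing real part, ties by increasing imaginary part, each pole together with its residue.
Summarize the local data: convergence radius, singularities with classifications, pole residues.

Radius of convergence at 0: -1/8 + (1/24)*sqrt(457).
At -11/2: a logarithmic branch point.
At 1/8 - (1/24)*sqrt(457): a pole of order 1; residue -8/13 + (113/11882)*sqrt(457).
At 1/8 + (1/24)*sqrt(457): a pole of order 1; residue -8/13 - (113/11882)*sqrt(457).

Denominator factor (ξ**2 - ξ/4 - 7/9): discriminant 457/144, real irrational roots 1/8 + (1/24)*sqrt(457) and 1/8 - (1/24)*sqrt(457); poles of order 1, moduli 1/8 + (1/24)*sqrt(457) and -1/8 + (1/24)*sqrt(457).
Branch term (10/3)*log(1 - ξ/(-11/2)): its argument vanishes at ξ = -11/2, a logarithmic branch point, modulus 11/2.
The radius of convergence is the smallest modulus among the singular points: -1/8 + (1/24)*sqrt(457).
The branch term is analytic at 1/8 - (1/24)*sqrt(457) and contributes nothing to the residue; only the rational part matters.
The factor ξ**2 - ξ/4 - 7/9 splits as (ξ - a)(ξ - a') with a = 1/8 - (1/24)*sqrt(457), a' = 1/8 + (1/24)*sqrt(457). At the order-1 pole a set g(ξ) = (ξ - a)*(rational part) = [-16*ξ/13 - 5/24] / (ξ - a').
Simple pole: residue = g(a) at a = 1/8 - (1/24)*sqrt(457), which is -8/13 + (113/11882)*sqrt(457).
The branch term is analytic at 1/8 + (1/24)*sqrt(457) and contributes nothing to the residue; only the rational part matters.
The factor ξ**2 - ξ/4 - 7/9 splits as (ξ - a)(ξ - a') with a = 1/8 + (1/24)*sqrt(457), a' = 1/8 - (1/24)*sqrt(457). At the order-1 pole a set g(ξ) = (ξ - a)*(rational part) = [-16*ξ/13 - 5/24] / (ξ - a').
Simple pole: residue = g(a) at a = 1/8 + (1/24)*sqrt(457), which is -8/13 - (113/11882)*sqrt(457).
List the singular points by increasing real part (a conjugate pair: the negative imaginary part first).


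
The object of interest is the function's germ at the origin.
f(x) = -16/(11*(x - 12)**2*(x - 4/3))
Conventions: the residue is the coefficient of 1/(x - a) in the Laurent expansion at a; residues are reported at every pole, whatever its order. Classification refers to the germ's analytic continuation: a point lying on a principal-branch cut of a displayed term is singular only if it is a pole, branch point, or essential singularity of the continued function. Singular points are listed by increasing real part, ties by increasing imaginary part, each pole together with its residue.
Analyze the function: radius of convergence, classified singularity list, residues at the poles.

Radius of convergence at 0: 4/3.
At 4/3: a pole of order 1; residue -9/704.
At 12: a pole of order 2; residue 9/704.

Denominator factor (x - 4/3): pole of order 1 at 4/3, modulus 4/3.
Denominator factor (x - 12)^2: pole of order 2 at 12, modulus 12.
The radius of convergence is the smallest modulus among the singular points: 4/3.
At the order-1 pole 4/3 set g(x) = (x - (4/3))*f(x) = -16/(11*(x - 12)**2).
Simple pole: residue = g(a) at a = 4/3, which is -9/704.
At the order-2 pole 12 set g(x) = (x - (12))^2*f(x) = -16/(11*(x - 4/3)).
Order-2 pole: residue = g'(a); g'(12) = 9/704, so the residue is 9/704.
List the singular points by increasing real part (a conjugate pair: the negative imaginary part first).


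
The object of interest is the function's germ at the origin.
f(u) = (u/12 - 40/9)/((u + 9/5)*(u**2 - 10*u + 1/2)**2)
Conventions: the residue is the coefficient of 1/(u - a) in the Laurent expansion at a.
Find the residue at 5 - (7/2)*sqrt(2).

The residue is 103375/21268242 + (80194375/29180028024)*sqrt(2).

The factor u**2 - 10*u + 1/2 splits as (u - a)(u - a') with a = 5 - (7/2)*sqrt(2), a' = 5 + (7/2)*sqrt(2). At the order-2 pole a set g(u) = (u - a)^2*f(u) = [(u/12 - 40/9)/(u + 9/5)] / (u - a')^2.
Order-2 pole: residue = g'(a); g'(5 - (7/2)*sqrt(2)) = 103375/21268242 + (80194375/29180028024)*sqrt(2), so the residue is 103375/21268242 + (80194375/29180028024)*sqrt(2).


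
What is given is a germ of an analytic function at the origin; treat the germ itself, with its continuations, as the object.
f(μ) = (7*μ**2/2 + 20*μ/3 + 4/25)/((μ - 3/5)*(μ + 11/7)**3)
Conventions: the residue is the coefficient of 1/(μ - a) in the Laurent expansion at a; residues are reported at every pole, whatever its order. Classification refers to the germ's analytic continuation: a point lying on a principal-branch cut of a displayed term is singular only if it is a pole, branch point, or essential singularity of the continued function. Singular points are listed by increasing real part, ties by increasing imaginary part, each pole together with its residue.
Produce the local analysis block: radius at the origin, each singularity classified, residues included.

Radius of convergence at 0: 3/5.
At -11/7: a pole of order 3; residue -464765/877952.
At 3/5: a pole of order 1; residue 464765/877952.

Denominator factor (μ - 3/5): pole of order 1 at 3/5, modulus 3/5.
Denominator factor (μ + 11/7)^3: pole of order 3 at -11/7, modulus 11/7.
The radius of convergence is the smallest modulus among the singular points: 3/5.
At the order-3 pole -11/7 set g(μ) = (μ - (-11/7))^3*f(μ) = (7*μ**2/2 + 20*μ/3 + 4/25)/(μ - 3/5).
Order-3 pole: residue = g''(a)/2; g''(-11/7) = -464765/438976, so the residue is -464765/877952.
At the order-1 pole 3/5 set g(μ) = (μ - (3/5))*f(μ) = (7*μ**2/2 + 20*μ/3 + 4/25)/(μ + 11/7)**3.
Simple pole: residue = g(a) at a = 3/5, which is 464765/877952.
List the singular points by increasing real part (a conjugate pair: the negative imaginary part first).


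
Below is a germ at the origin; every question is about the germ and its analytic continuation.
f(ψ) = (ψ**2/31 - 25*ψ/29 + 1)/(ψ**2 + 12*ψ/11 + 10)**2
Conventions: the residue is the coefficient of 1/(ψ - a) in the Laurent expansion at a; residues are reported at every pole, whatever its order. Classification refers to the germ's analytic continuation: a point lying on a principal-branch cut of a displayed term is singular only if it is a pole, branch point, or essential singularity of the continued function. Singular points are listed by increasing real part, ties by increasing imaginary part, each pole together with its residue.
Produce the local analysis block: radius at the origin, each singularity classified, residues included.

Radius of convergence at 0: sqrt(10).
At (-6/11) - ((1/11)*sqrt(1174))*i: a pole of order 2; residue ((2145209/4956280496)*sqrt(1174))*i.
At (-6/11) + ((1/11)*sqrt(1174))*i: a pole of order 2; residue -((2145209/4956280496)*sqrt(1174))*i.

Denominator factor (ψ**2 + 12*ψ/11 + 10)^2: discriminant -4696/121, complex-conjugate roots (-6/11) + ((1/11)*sqrt(1174))*i and (-6/11) - ((1/11)*sqrt(1174))*i; poles of order 2, moduli sqrt(10) and sqrt(10).
The radius of convergence is the smallest modulus among the singular points: sqrt(10).
The factor ψ**2 + 12*ψ/11 + 10 splits as (ψ - a)(ψ - a') with a = (-6/11) - ((1/11)*sqrt(1174))*i, a' = (-6/11) + ((1/11)*sqrt(1174))*i. At the order-2 pole a set g(ψ) = (ψ - a)^2*f(ψ) = [ψ**2/31 - 25*ψ/29 + 1] / (ψ - a')^2.
Order-2 pole: residue = g'(a); g'((-6/11) - ((1/11)*sqrt(1174))*i) = ((2145209/4956280496)*sqrt(1174))*i, so the residue is ((2145209/4956280496)*sqrt(1174))*i.
The factor ψ**2 + 12*ψ/11 + 10 splits as (ψ - a)(ψ - a') with a = (-6/11) + ((1/11)*sqrt(1174))*i, a' = (-6/11) - ((1/11)*sqrt(1174))*i. At the order-2 pole a set g(ψ) = (ψ - a)^2*f(ψ) = [ψ**2/31 - 25*ψ/29 + 1] / (ψ - a')^2.
Order-2 pole: residue = g'(a); g'((-6/11) + ((1/11)*sqrt(1174))*i) = -((2145209/4956280496)*sqrt(1174))*i, so the residue is -((2145209/4956280496)*sqrt(1174))*i.
List the singular points by increasing real part (a conjugate pair: the negative imaginary part first).


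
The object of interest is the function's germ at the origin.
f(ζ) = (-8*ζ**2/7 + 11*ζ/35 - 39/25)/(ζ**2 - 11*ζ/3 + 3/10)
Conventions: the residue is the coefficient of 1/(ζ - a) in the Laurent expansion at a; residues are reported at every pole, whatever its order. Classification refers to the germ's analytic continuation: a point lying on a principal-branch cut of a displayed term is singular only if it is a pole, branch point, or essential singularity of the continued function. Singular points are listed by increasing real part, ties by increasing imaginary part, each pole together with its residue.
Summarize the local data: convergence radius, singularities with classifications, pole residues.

Denominator factor (ζ**2 - 11*ζ/3 + 3/10): discriminant 551/45, real irrational roots 11/6 + (1/30)*sqrt(2755) and 11/6 - (1/30)*sqrt(2755); poles of order 1, moduli 11/6 + (1/30)*sqrt(2755) and 11/6 - (1/30)*sqrt(2755).
The radius of convergence is the smallest modulus among the singular points: 11/6 - (1/30)*sqrt(2755).
The factor ζ**2 - 11*ζ/3 + 3/10 splits as (ζ - a)(ζ - a') with a = 11/6 - (1/30)*sqrt(2755), a' = 11/6 + (1/30)*sqrt(2755). At the order-1 pole a set g(ζ) = (ζ - a)*f(ζ) = [-8*ζ**2/7 + 11*ζ/35 - 39/25] / (ζ - a').
Simple pole: residue = g(a) at a = 11/6 - (1/30)*sqrt(2755), which is -407/210 + (26219/578550)*sqrt(2755).
The factor ζ**2 - 11*ζ/3 + 3/10 splits as (ζ - a)(ζ - a') with a = 11/6 + (1/30)*sqrt(2755), a' = 11/6 - (1/30)*sqrt(2755). At the order-1 pole a set g(ζ) = (ζ - a)*f(ζ) = [-8*ζ**2/7 + 11*ζ/35 - 39/25] / (ζ - a').
Simple pole: residue = g(a) at a = 11/6 + (1/30)*sqrt(2755), which is -407/210 - (26219/578550)*sqrt(2755).
List the singular points by increasing real part (a conjugate pair: the negative imaginary part first).

Radius of convergence at 0: 11/6 - (1/30)*sqrt(2755).
At 11/6 - (1/30)*sqrt(2755): a pole of order 1; residue -407/210 + (26219/578550)*sqrt(2755).
At 11/6 + (1/30)*sqrt(2755): a pole of order 1; residue -407/210 - (26219/578550)*sqrt(2755).


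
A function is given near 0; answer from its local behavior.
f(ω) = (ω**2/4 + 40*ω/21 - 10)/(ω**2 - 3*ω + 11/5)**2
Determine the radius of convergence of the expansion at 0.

The radius of convergence is 3/2 - (1/10)*sqrt(5).

Denominator factor (ω**2 - 3*ω + 11/5)^2: discriminant 1/5, real irrational roots 3/2 + (1/10)*sqrt(5) and 3/2 - (1/10)*sqrt(5); poles of order 2, moduli 3/2 + (1/10)*sqrt(5) and 3/2 - (1/10)*sqrt(5).
The radius of convergence is the smallest modulus among the singular points: 3/2 - (1/10)*sqrt(5).


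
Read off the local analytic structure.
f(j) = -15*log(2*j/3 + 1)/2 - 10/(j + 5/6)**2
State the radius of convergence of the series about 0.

Denominator factor (j + 5/6)^2: pole of order 2 at -5/6, modulus 5/6.
Branch term (-15/2)*log(1 - j/(-3/2)): its argument vanishes at j = -3/2, a logarithmic branch point, modulus 3/2.
The radius of convergence is the smallest modulus among the singular points: 5/6.

The radius of convergence is 5/6.


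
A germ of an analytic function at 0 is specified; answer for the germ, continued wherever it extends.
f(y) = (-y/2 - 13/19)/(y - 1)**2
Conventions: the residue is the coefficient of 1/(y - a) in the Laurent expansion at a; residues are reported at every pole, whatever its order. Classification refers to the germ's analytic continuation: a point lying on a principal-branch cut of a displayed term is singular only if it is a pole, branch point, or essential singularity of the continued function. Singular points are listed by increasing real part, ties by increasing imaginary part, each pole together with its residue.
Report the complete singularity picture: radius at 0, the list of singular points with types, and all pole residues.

Denominator factor (y - 1)^2: pole of order 2 at 1, modulus 1.
The radius of convergence is the smallest modulus among the singular points: 1.
At the order-2 pole 1 set g(y) = (y - (1))^2*f(y) = -y/2 - 13/19.
Order-2 pole: residue = g'(a); g'(1) = -1/2, so the residue is -1/2.

Radius of convergence at 0: 1.
At 1: a pole of order 2; residue -1/2.


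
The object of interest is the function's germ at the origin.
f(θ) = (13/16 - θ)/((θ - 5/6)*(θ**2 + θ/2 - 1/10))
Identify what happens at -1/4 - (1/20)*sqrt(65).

The point is a pole of order 1.

The denominator factor θ**2 + θ/2 - 1/10 vanishes at -1/4 - (1/20)*sqrt(65) and appears to the power 1; the numerator there equals 17/16 + (1/20)*sqrt(65), nonzero, and no other factor vanishes.
Hence a pole whose order is the multiplicity, 1.


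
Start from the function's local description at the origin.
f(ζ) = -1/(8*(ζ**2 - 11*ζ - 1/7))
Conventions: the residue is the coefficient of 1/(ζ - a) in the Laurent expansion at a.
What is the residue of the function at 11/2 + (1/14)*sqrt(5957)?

The residue is -(1/6808)*sqrt(5957).

The factor ζ**2 - 11*ζ - 1/7 splits as (ζ - a)(ζ - a') with a = 11/2 + (1/14)*sqrt(5957), a' = 11/2 - (1/14)*sqrt(5957). At the order-1 pole a set g(ζ) = (ζ - a)*f(ζ) = [-1/8] / (ζ - a').
Simple pole: residue = g(a) at a = 11/2 + (1/14)*sqrt(5957), which is -(1/6808)*sqrt(5957).


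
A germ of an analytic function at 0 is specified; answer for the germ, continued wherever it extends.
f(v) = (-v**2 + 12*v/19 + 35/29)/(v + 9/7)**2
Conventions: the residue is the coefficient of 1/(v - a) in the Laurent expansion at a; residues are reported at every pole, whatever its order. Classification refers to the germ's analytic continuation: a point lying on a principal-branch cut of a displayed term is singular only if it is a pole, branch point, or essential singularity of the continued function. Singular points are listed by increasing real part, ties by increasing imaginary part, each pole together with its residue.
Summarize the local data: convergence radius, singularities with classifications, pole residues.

Radius of convergence at 0: 9/7.
At -9/7: a pole of order 2; residue 426/133.

Denominator factor (v + 9/7)^2: pole of order 2 at -9/7, modulus 9/7.
The radius of convergence is the smallest modulus among the singular points: 9/7.
At the order-2 pole -9/7 set g(v) = (v - (-9/7))^2*f(v) = -v**2 + 12*v/19 + 35/29.
Order-2 pole: residue = g'(a); g'(-9/7) = 426/133, so the residue is 426/133.


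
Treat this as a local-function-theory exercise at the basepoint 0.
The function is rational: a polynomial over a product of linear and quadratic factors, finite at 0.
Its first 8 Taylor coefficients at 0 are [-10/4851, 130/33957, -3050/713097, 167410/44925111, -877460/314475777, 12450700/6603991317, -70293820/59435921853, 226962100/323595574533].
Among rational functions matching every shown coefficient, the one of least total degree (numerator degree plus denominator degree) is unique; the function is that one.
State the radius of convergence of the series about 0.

The radius of convergence is 7/3.

No rational of total degree below 5 reproduces all 8 coefficients; solving the [0/5] Pade equations on them gives f(τ) = -10/(33*(τ + 7/3)**2*(τ + 3)**3), whose expansion matches every shown term.
Denominator factor (τ + 3)^3: pole of order 3 at -3, modulus 3.
Denominator factor (τ + 7/3)^2: pole of order 2 at -7/3, modulus 7/3.
The radius of convergence is the smallest modulus among the singular points: 7/3.


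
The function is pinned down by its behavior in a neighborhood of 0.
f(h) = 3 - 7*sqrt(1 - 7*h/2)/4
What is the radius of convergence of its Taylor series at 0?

Branch term (-7/4)*sqrt(1 - h/(2/7)): its argument vanishes at h = 2/7, a square-root branch point, modulus 2/7.
The radius of convergence is the smallest modulus among the singular points: 2/7.

The radius of convergence is 2/7.


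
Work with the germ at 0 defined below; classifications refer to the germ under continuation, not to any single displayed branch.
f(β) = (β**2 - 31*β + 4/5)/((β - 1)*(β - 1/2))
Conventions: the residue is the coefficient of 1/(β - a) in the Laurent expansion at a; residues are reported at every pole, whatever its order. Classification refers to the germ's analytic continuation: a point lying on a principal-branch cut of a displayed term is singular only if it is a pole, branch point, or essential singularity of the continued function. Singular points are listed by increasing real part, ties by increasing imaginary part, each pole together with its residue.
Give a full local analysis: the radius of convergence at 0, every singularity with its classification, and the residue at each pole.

Denominator factor (β - 1/2): pole of order 1 at 1/2, modulus 1/2.
Denominator factor (β - 1): pole of order 1 at 1, modulus 1.
The radius of convergence is the smallest modulus among the singular points: 1/2.
At the order-1 pole 1/2 set g(β) = (β - (1/2))*f(β) = (β**2 - 31*β + 4/5)/(β - 1).
Simple pole: residue = g(a) at a = 1/2, which is 289/10.
At the order-1 pole 1 set g(β) = (β - (1))*f(β) = (β**2 - 31*β + 4/5)/(β - 1/2).
Simple pole: residue = g(a) at a = 1, which is -292/5.
List the singular points by increasing real part (a conjugate pair: the negative imaginary part first).

Radius of convergence at 0: 1/2.
At 1/2: a pole of order 1; residue 289/10.
At 1: a pole of order 1; residue -292/5.


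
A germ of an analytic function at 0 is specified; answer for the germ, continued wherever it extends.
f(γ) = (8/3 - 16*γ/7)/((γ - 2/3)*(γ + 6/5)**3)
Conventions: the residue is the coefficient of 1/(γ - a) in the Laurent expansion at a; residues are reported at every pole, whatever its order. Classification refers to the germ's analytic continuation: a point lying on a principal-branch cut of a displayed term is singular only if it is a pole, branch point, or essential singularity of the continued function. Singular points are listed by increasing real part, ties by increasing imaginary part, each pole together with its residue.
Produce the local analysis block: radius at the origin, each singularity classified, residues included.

Radius of convergence at 0: 2/3.
At -6/5: a pole of order 3; residue -3375/19208.
At 2/3: a pole of order 1; residue 3375/19208.

Denominator factor (γ - 2/3): pole of order 1 at 2/3, modulus 2/3.
Denominator factor (γ + 6/5)^3: pole of order 3 at -6/5, modulus 6/5.
The radius of convergence is the smallest modulus among the singular points: 2/3.
At the order-3 pole -6/5 set g(γ) = (γ - (-6/5))^3*f(γ) = (8/3 - 16*γ/7)/(γ - 2/3).
Order-3 pole: residue = g''(a)/2; g''(-6/5) = -3375/9604, so the residue is -3375/19208.
At the order-1 pole 2/3 set g(γ) = (γ - (2/3))*f(γ) = (8/3 - 16*γ/7)/(γ + 6/5)**3.
Simple pole: residue = g(a) at a = 2/3, which is 3375/19208.
List the singular points by increasing real part (a conjugate pair: the negative imaginary part first).


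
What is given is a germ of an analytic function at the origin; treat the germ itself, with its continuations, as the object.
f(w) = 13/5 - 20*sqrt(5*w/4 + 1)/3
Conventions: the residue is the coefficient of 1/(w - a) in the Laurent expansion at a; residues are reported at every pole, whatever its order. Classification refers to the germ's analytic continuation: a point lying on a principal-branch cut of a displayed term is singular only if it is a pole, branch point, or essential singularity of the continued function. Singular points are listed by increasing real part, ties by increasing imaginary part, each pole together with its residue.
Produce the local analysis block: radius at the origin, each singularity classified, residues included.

Radius of convergence at 0: 4/5.
At -4/5: an algebraic (square-root) branch point.

Branch term (-20/3)*sqrt(1 - w/(-4/5)): its argument vanishes at w = -4/5, a square-root branch point, modulus 4/5.
The radius of convergence is the smallest modulus among the singular points: 4/5.


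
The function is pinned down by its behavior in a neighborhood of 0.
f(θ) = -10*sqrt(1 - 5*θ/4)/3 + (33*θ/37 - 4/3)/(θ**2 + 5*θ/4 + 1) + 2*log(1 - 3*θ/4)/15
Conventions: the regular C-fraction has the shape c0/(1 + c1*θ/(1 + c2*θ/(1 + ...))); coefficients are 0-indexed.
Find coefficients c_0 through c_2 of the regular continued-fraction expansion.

Taylor coefficients (expand at 0): a_0 = -14/3, a_1 = 3361/740, a_2 = -44447/35520.
c0 = a_0 = -14/3. Peel one level at a time: if S = 1 + c*θ/S' with S'(0) = 1, then c is the θ-coefficient of S and S' = c*θ/(S - 1).
S_1 = c0/f = 1 + (10083/10360)*θ + (145774913/214659200)*θ^2 + ...; c1 = 10083/10360.
S_2 = c1*θ/(S_1 - 1) = 1 + (-145774913/208919760)*θ + ...; c2 = -145774913/208919760.

The regular C-fraction coefficients are [-14/3, 10083/10360, -145774913/208919760].


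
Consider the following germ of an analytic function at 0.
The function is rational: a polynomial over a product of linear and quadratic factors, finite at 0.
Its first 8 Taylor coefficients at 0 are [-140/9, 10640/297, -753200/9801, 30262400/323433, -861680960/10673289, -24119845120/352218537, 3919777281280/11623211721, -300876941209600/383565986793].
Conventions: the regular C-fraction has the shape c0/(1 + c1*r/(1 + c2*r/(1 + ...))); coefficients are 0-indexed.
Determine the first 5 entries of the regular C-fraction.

Taylor coefficients (read off): a_0 = -140/9, a_1 = 10640/297, a_2 = -753200/9801, a_3 = 30262400/323433, a_4 = -861680960/10673289.
c0 = a_0 = -140/9. Peel one level at a time: if S = 1 + c*r/S' with S'(0) = 1, then c is the r-coefficient of S and S' = c*r/(S - 1).
S_1 = c0/f = 1 + (76/33)*r + (4/11)*r^2 + ...; c1 = 76/33.
S_2 = c1*r/(S_1 - 1) = 1 + (-3/19)*r + (2155/1083)*r^2 + ...; c2 = -3/19.
S_3 = c2*r/(S_2 - 1) = 1 + (2155/171)*r + (13336/81)*r^2 + ...; c3 = 2155/171.
S_4 = c3*r/(S_3 - 1) = 1 + (-253384/19395)*r + ...; c4 = -253384/19395.

The regular C-fraction coefficients are [-140/9, 76/33, -3/19, 2155/171, -253384/19395].


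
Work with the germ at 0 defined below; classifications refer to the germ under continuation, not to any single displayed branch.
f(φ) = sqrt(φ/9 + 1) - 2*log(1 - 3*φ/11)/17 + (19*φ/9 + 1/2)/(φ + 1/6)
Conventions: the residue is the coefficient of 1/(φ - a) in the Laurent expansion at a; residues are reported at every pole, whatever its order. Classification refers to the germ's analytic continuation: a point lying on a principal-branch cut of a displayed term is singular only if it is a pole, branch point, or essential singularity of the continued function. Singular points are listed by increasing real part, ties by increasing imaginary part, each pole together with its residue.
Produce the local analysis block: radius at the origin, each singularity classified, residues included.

Radius of convergence at 0: 1/6.
At -9: an algebraic (square-root) branch point.
At -1/6: a pole of order 1; residue 4/27.
At 11/3: a logarithmic branch point.

Denominator factor (φ + 1/6): pole of order 1 at -1/6, modulus 1/6.
Branch term (1)*sqrt(1 - φ/(-9)): its argument vanishes at φ = -9, a square-root branch point, modulus 9.
Branch term (-2/17)*log(1 - φ/(11/3)): its argument vanishes at φ = 11/3, a logarithmic branch point, modulus 11/3.
The radius of convergence is the smallest modulus among the singular points: 1/6.
The branch terms are analytic at -1/6 and contribute nothing to the residue; only the rational part matters.
At the order-1 pole -1/6 set g(φ) = (φ - (-1/6))*(rational part) = 19*φ/9 + 1/2.
Simple pole: residue = g(a) at a = -1/6, which is 4/27.
List the singular points by increasing real part (a conjugate pair: the negative imaginary part first).


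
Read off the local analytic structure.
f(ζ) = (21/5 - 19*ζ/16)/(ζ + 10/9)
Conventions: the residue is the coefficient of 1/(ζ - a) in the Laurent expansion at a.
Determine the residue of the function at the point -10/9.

At the order-1 pole -10/9 set g(ζ) = (ζ - (-10/9))*f(ζ) = 21/5 - 19*ζ/16.
Simple pole: residue = g(a) at a = -10/9, which is 1987/360.

The residue is 1987/360.


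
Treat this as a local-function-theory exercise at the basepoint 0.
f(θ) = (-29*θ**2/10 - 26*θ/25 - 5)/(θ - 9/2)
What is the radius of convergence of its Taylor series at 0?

The radius of convergence is 9/2.

Denominator factor (θ - 9/2): pole of order 1 at 9/2, modulus 9/2.
The radius of convergence is the smallest modulus among the singular points: 9/2.


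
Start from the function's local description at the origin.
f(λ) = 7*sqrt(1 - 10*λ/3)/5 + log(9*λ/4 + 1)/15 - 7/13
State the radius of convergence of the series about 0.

Branch term (7/5)*sqrt(1 - λ/(3/10)): its argument vanishes at λ = 3/10, a square-root branch point, modulus 3/10.
Branch term (1/15)*log(1 - λ/(-4/9)): its argument vanishes at λ = -4/9, a logarithmic branch point, modulus 4/9.
The radius of convergence is the smallest modulus among the singular points: 3/10.

The radius of convergence is 3/10.


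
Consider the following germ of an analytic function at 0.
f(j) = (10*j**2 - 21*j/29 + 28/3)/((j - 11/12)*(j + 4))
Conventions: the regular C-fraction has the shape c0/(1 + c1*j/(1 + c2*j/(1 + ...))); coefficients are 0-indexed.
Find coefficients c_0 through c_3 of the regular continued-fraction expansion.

Taylor coefficients (expand at 0): a_0 = -28/11, a_1 = -6818/3509, a_2 = -390265/77198, a_3 = -16239757/3396712.
c0 = a_0 = -28/11. Peel one level at a time: if S = 1 + c*j/S' with S'(0) = 1, then c is the j-coefficient of S and S' = c*j/(S - 1).
S_1 = c0/f = 1 + (-487/638)*j + (-727029/518056)*j^2 + ...; c1 = -487/638.
S_2 = c1*j/(S_1 - 1) = 1 + (-727029/395444)*j + (200300493/46485124)*j^2 + ...; c2 = -727029/395444.
S_3 = c2*j/(S_2 - 1) = 1 + (1936238099/826147287)*j + ...; c3 = 1936238099/826147287.

The regular C-fraction coefficients are [-28/11, -487/638, -727029/395444, 1936238099/826147287].


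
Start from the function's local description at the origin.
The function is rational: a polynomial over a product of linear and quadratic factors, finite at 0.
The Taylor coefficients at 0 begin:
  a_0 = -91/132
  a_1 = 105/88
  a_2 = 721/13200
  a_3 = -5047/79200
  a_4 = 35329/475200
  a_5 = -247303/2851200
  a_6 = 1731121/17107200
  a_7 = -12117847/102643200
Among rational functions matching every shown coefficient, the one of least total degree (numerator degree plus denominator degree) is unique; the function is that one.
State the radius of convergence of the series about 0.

The radius of convergence is 6/7.

No rational of total degree below 3 reproduces all 8 coefficients; solving the [2/1] Pade equations on them gives f(w) = (31*w**2/25 + w/3 - 13/22)/(w + 6/7), whose expansion matches every shown term.
Denominator factor (w + 6/7): pole of order 1 at -6/7, modulus 6/7.
The radius of convergence is the smallest modulus among the singular points: 6/7.


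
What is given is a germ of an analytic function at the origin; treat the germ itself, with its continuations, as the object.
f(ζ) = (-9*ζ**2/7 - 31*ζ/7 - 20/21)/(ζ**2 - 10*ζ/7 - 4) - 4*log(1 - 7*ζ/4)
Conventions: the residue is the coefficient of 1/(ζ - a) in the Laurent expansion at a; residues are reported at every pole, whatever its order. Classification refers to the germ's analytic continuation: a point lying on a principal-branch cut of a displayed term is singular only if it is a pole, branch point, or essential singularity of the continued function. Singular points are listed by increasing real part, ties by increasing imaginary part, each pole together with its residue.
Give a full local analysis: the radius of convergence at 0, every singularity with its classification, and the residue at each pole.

Denominator factor (ζ**2 - 10*ζ/7 - 4): discriminant 884/49, real irrational roots 5/7 + (1/7)*sqrt(221) and 5/7 - (1/7)*sqrt(221); poles of order 1, moduli 5/7 + (1/7)*sqrt(221) and -5/7 + (1/7)*sqrt(221).
Branch term (-4)*log(1 - ζ/(4/7)): its argument vanishes at ζ = 4/7, a logarithmic branch point, modulus 4/7.
The radius of convergence is the smallest modulus among the singular points: 4/7.
The branch term is analytic at 5/7 - (1/7)*sqrt(221) and contributes nothing to the residue; only the rational part matters.
The factor ζ**2 - 10*ζ/7 - 4 splits as (ζ - a)(ζ - a') with a = 5/7 - (1/7)*sqrt(221), a' = 5/7 + (1/7)*sqrt(221). At the order-1 pole a set g(ζ) = (ζ - a)*(rational part) = [-9*ζ**2/7 - 31*ζ/7 - 20/21] / (ζ - a').
Simple pole: residue = g(a) at a = 5/7 - (1/7)*sqrt(221), which is -307/98 + (10877/64974)*sqrt(221).
The branch term is analytic at 5/7 + (1/7)*sqrt(221) and contributes nothing to the residue; only the rational part matters.
The factor ζ**2 - 10*ζ/7 - 4 splits as (ζ - a)(ζ - a') with a = 5/7 + (1/7)*sqrt(221), a' = 5/7 - (1/7)*sqrt(221). At the order-1 pole a set g(ζ) = (ζ - a)*(rational part) = [-9*ζ**2/7 - 31*ζ/7 - 20/21] / (ζ - a').
Simple pole: residue = g(a) at a = 5/7 + (1/7)*sqrt(221), which is -307/98 - (10877/64974)*sqrt(221).
List the singular points by increasing real part (a conjugate pair: the negative imaginary part first).

Radius of convergence at 0: 4/7.
At 5/7 - (1/7)*sqrt(221): a pole of order 1; residue -307/98 + (10877/64974)*sqrt(221).
At 4/7: a logarithmic branch point.
At 5/7 + (1/7)*sqrt(221): a pole of order 1; residue -307/98 - (10877/64974)*sqrt(221).


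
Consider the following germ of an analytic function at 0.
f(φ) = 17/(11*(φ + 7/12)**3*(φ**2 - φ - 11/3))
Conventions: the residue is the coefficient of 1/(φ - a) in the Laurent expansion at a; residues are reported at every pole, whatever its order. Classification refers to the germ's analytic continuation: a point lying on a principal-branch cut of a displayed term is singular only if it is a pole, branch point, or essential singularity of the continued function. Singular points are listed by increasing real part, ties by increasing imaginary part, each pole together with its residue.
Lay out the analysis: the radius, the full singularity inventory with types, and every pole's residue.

Denominator factor (φ + 7/12)^3: pole of order 3 at -7/12, modulus 7/12.
Denominator factor (φ**2 - φ - 11/3): discriminant 47/3, real irrational roots 1/2 + (1/6)*sqrt(141) and 1/2 - (1/6)*sqrt(141); poles of order 1, moduli 1/2 + (1/6)*sqrt(141) and -1/2 + (1/6)*sqrt(141).
The radius of convergence is the smallest modulus among the singular points: 7/12.
The factor φ**2 - φ - 11/3 splits as (φ - a)(φ - a') with a = 1/2 - (1/6)*sqrt(141), a' = 1/2 + (1/6)*sqrt(141). At the order-1 pole a set g(φ) = (φ - a)*f(φ) = [17/(11*(φ + 7/12)**3)] / (φ - a').
Simple pole: residue = g(a) at a = 1/2 - (1/6)*sqrt(141), which is 188770176/677928625 + (710693568/31862645375)*sqrt(141).
At the order-3 pole -7/12 set g(φ) = (φ - (-7/12))^3*f(φ) = 17/(11*(φ**2 - φ - 11/3)).
Order-3 pole: residue = g''(a)/2; g''(-7/12) = -755080704/677928625, so the residue is -377540352/677928625.
The factor φ**2 - φ - 11/3 splits as (φ - a)(φ - a') with a = 1/2 + (1/6)*sqrt(141), a' = 1/2 - (1/6)*sqrt(141). At the order-1 pole a set g(φ) = (φ - a)*f(φ) = [17/(11*(φ + 7/12)**3)] / (φ - a').
Simple pole: residue = g(a) at a = 1/2 + (1/6)*sqrt(141), which is 188770176/677928625 - (710693568/31862645375)*sqrt(141).
List the singular points by increasing real part (a conjugate pair: the negative imaginary part first).

Radius of convergence at 0: 7/12.
At 1/2 - (1/6)*sqrt(141): a pole of order 1; residue 188770176/677928625 + (710693568/31862645375)*sqrt(141).
At -7/12: a pole of order 3; residue -377540352/677928625.
At 1/2 + (1/6)*sqrt(141): a pole of order 1; residue 188770176/677928625 - (710693568/31862645375)*sqrt(141).


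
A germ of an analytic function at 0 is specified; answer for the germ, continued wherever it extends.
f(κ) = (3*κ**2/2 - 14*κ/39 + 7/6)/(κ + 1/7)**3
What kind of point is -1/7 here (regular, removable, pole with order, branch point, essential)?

The point is a pole of order 3.

The denominator factor κ + 1/7 vanishes at -1/7 and appears to the power 3; the numerator there equals 2386/1911, nonzero, and no other factor vanishes.
Hence a pole whose order is the multiplicity, 3.
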